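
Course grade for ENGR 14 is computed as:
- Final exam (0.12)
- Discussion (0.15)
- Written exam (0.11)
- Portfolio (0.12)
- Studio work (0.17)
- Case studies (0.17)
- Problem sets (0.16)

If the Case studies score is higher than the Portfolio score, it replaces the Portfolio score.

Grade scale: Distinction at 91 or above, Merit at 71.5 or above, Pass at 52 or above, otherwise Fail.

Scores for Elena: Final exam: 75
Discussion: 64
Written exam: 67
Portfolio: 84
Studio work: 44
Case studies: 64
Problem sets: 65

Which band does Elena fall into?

Case studies (64) ≤ Portfolio (84), so Portfolio stays at 84.
Weighted total:
  Final exam 75 × 0.12 = 9
  Discussion 64 × 0.15 = 9.6
  Written exam 67 × 0.11 = 7.37
  Portfolio 84 × 0.12 = 10.08
  Studio work 44 × 0.17 = 7.48
  Case studies 64 × 0.17 = 10.88
  Problem sets 65 × 0.16 = 10.4
Sum = 64.81
64.81 is ≥ 52 and < 71.5 → Pass

Pass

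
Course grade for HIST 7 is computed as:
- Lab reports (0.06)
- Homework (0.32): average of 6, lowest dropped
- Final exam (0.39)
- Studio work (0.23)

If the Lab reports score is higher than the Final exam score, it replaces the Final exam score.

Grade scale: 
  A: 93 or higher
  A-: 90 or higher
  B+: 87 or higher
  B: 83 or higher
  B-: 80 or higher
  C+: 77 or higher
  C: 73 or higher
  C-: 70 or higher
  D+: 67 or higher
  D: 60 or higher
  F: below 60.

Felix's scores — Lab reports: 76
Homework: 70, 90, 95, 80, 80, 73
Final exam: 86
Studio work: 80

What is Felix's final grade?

Homework: drop 70 → average of remaining 5 = 418/5 = 83.6
Lab reports (76) ≤ Final exam (86), so Final exam stays at 86.
Weighted total:
  Lab reports 76 × 0.06 = 4.56
  Homework 83.6 × 0.32 = 26.752
  Final exam 86 × 0.39 = 33.54
  Studio work 80 × 0.23 = 18.4
Sum = 83.252
83.252 is ≥ 83 and < 87 → B

B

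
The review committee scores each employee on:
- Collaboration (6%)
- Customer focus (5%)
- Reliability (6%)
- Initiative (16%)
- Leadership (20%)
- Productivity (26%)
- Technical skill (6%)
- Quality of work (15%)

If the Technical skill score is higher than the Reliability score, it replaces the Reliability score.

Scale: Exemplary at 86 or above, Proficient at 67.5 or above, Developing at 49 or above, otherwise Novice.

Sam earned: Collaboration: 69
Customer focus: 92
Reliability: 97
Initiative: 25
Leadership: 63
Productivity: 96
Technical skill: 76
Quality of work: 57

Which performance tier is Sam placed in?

Proficient

Technical skill (76) ≤ Reliability (97), so Reliability stays at 97.
Weighted total:
  Collaboration 69 × 0.06 = 4.14
  Customer focus 92 × 0.05 = 4.6
  Reliability 97 × 0.06 = 5.82
  Initiative 25 × 0.16 = 4
  Leadership 63 × 0.2 = 12.6
  Productivity 96 × 0.26 = 24.96
  Technical skill 76 × 0.06 = 4.56
  Quality of work 57 × 0.15 = 8.55
Sum = 69.23
69.23 is ≥ 67.5 and < 86 → Proficient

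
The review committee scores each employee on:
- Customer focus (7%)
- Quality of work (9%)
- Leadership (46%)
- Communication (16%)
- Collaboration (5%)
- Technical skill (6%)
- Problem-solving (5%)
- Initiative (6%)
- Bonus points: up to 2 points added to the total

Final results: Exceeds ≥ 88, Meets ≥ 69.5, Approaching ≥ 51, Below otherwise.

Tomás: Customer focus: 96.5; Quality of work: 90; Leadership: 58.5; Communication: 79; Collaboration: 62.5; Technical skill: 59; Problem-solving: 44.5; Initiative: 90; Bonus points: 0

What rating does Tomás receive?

Weighted total:
  Customer focus 96.5 × 0.07 = 6.755
  Quality of work 90 × 0.09 = 8.1
  Leadership 58.5 × 0.46 = 26.91
  Communication 79 × 0.16 = 12.64
  Collaboration 62.5 × 0.05 = 3.125
  Technical skill 59 × 0.06 = 3.54
  Problem-solving 44.5 × 0.05 = 2.225
  Initiative 90 × 0.06 = 5.4
Sum = 68.695
Bonus points: 68.695 + 0 = 68.695
68.695 is ≥ 51 and < 69.5 → Approaching

Approaching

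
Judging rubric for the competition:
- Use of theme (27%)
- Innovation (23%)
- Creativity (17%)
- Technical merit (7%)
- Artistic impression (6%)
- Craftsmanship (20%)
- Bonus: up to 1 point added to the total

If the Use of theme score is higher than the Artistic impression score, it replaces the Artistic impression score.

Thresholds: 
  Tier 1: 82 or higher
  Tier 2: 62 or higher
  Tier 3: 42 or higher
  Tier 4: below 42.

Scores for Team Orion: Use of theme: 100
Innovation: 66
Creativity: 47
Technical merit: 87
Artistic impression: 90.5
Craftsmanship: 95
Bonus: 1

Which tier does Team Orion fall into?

Use of theme (100) > Artistic impression (90.5), so Artistic impression counts as 100.
Weighted total:
  Use of theme 100 × 0.27 = 27
  Innovation 66 × 0.23 = 15.18
  Creativity 47 × 0.17 = 7.99
  Technical merit 87 × 0.07 = 6.09
  Artistic impression 100 × 0.06 = 6
  Craftsmanship 95 × 0.2 = 19
Sum = 81.26
Bonus: 81.26 + 1 = 82.26
82.26 ≥ 82 → Tier 1

Tier 1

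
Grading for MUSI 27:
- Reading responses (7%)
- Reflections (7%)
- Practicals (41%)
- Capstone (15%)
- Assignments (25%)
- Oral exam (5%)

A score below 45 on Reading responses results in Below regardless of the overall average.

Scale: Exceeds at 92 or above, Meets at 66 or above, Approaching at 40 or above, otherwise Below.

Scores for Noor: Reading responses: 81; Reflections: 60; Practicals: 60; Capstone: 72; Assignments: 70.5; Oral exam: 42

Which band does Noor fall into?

Reading responses score 81 ≥ 45: minimum met.
Weighted total:
  Reading responses 81 × 0.07 = 5.67
  Reflections 60 × 0.07 = 4.2
  Practicals 60 × 0.41 = 24.6
  Capstone 72 × 0.15 = 10.8
  Assignments 70.5 × 0.25 = 17.625
  Oral exam 42 × 0.05 = 2.1
Sum = 64.995
64.995 is ≥ 40 and < 66 → Approaching

Approaching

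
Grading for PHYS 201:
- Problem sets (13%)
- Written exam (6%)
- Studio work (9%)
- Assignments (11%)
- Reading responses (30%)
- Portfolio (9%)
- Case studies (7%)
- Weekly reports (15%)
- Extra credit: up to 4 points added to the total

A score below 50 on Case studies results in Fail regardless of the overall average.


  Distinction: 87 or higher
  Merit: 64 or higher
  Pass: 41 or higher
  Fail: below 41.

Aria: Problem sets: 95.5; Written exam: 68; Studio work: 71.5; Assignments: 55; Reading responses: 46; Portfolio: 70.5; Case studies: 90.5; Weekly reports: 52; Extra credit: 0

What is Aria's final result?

Case studies score 90.5 ≥ 50: minimum met.
Weighted total:
  Problem sets 95.5 × 0.13 = 12.415
  Written exam 68 × 0.06 = 4.08
  Studio work 71.5 × 0.09 = 6.435
  Assignments 55 × 0.11 = 6.05
  Reading responses 46 × 0.3 = 13.8
  Portfolio 70.5 × 0.09 = 6.345
  Case studies 90.5 × 0.07 = 6.335
  Weekly reports 52 × 0.15 = 7.8
Sum = 63.26
Extra credit: 63.26 + 0 = 63.26
63.26 is ≥ 41 and < 64 → Pass

Pass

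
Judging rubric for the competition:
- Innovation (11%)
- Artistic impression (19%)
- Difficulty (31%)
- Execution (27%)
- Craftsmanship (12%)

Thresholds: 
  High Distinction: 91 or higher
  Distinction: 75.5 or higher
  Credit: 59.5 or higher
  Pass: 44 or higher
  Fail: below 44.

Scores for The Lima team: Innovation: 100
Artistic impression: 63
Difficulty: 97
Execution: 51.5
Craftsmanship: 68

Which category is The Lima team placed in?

Weighted total:
  Innovation 100 × 0.11 = 11
  Artistic impression 63 × 0.19 = 11.97
  Difficulty 97 × 0.31 = 30.07
  Execution 51.5 × 0.27 = 13.905
  Craftsmanship 68 × 0.12 = 8.16
Sum = 75.105
75.105 is ≥ 59.5 and < 75.5 → Credit

Credit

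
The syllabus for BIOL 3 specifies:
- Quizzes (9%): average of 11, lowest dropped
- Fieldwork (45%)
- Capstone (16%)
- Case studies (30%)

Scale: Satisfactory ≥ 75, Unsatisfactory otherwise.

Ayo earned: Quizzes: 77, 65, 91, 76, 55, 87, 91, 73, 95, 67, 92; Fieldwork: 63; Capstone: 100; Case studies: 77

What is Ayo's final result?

Unsatisfactory

Quizzes: drop 55 → average of remaining 10 = 814/10 = 81.4
Weighted total:
  Quizzes 81.4 × 0.09 = 7.326
  Fieldwork 63 × 0.45 = 28.35
  Capstone 100 × 0.16 = 16
  Case studies 77 × 0.3 = 23.1
Sum = 74.776
74.776 < 75 → Unsatisfactory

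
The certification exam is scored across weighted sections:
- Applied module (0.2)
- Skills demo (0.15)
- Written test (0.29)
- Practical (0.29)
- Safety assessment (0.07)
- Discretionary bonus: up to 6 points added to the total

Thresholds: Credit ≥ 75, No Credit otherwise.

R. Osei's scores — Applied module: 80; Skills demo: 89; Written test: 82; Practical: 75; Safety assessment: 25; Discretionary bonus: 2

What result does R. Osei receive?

Weighted total:
  Applied module 80 × 0.2 = 16
  Skills demo 89 × 0.15 = 13.35
  Written test 82 × 0.29 = 23.78
  Practical 75 × 0.29 = 21.75
  Safety assessment 25 × 0.07 = 1.75
Sum = 76.63
Discretionary bonus: 76.63 + 2 = 78.63
78.63 ≥ 75 → Credit

Credit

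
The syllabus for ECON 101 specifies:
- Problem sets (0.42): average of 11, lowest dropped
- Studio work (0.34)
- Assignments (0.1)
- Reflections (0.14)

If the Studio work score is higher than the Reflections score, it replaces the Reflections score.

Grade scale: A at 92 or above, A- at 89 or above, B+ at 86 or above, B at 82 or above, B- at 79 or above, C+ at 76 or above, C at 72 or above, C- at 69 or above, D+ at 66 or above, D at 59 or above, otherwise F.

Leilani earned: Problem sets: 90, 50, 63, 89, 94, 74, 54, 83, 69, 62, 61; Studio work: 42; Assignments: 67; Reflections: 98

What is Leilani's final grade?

D

Problem sets: drop 50 → average of remaining 10 = 739/10 = 73.9
Studio work (42) ≤ Reflections (98), so Reflections stays at 98.
Weighted total:
  Problem sets 73.9 × 0.42 = 31.038
  Studio work 42 × 0.34 = 14.28
  Assignments 67 × 0.1 = 6.7
  Reflections 98 × 0.14 = 13.72
Sum = 65.738
65.738 is ≥ 59 and < 66 → D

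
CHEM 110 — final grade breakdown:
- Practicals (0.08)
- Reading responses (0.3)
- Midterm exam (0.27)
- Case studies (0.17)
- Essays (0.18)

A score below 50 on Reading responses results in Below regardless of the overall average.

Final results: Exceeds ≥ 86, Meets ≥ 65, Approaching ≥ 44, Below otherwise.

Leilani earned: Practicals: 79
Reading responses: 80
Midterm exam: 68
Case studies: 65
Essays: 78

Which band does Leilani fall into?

Meets

Reading responses score 80 ≥ 50: minimum met.
Weighted total:
  Practicals 79 × 0.08 = 6.32
  Reading responses 80 × 0.3 = 24
  Midterm exam 68 × 0.27 = 18.36
  Case studies 65 × 0.17 = 11.05
  Essays 78 × 0.18 = 14.04
Sum = 73.77
73.77 is ≥ 65 and < 86 → Meets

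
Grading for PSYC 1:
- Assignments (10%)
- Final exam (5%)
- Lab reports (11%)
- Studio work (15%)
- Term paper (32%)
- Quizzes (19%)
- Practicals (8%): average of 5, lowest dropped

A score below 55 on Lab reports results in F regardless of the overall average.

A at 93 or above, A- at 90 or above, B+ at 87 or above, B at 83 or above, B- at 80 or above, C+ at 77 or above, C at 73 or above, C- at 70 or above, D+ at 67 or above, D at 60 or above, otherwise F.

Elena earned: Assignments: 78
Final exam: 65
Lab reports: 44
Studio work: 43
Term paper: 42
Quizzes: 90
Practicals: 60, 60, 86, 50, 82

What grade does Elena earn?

Practicals: drop 50 → average of remaining 4 = 288/4 = 72
Lab reports score 44 < 55: minimum not met.
Weighted total:
  Assignments 78 × 0.1 = 7.8
  Final exam 65 × 0.05 = 3.25
  Lab reports 44 × 0.11 = 4.84
  Studio work 43 × 0.15 = 6.45
  Term paper 42 × 0.32 = 13.44
  Quizzes 90 × 0.19 = 17.1
  Practicals 72 × 0.08 = 5.76
Sum = 58.64
Because the Lab reports minimum was not met, the result is F.

F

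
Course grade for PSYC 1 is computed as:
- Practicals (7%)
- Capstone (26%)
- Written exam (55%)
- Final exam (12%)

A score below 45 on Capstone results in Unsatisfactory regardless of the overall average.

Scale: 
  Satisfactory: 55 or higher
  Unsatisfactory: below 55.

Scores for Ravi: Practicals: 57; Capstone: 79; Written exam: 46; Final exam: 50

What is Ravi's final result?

Capstone score 79 ≥ 45: minimum met.
Weighted total:
  Practicals 57 × 0.07 = 3.99
  Capstone 79 × 0.26 = 20.54
  Written exam 46 × 0.55 = 25.3
  Final exam 50 × 0.12 = 6
Sum = 55.83
55.83 ≥ 55 → Satisfactory

Satisfactory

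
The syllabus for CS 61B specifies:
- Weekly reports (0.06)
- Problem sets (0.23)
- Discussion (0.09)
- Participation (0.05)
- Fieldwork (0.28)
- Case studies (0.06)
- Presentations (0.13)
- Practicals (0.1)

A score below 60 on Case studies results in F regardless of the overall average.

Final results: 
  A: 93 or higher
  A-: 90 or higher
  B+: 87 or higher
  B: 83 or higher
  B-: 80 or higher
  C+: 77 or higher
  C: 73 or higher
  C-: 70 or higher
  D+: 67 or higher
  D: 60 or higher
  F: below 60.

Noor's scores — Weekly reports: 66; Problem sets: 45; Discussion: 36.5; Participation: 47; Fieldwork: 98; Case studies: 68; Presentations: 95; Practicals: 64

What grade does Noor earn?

C-

Case studies score 68 ≥ 60: minimum met.
Weighted total:
  Weekly reports 66 × 0.06 = 3.96
  Problem sets 45 × 0.23 = 10.35
  Discussion 36.5 × 0.09 = 3.285
  Participation 47 × 0.05 = 2.35
  Fieldwork 98 × 0.28 = 27.44
  Case studies 68 × 0.06 = 4.08
  Presentations 95 × 0.13 = 12.35
  Practicals 64 × 0.1 = 6.4
Sum = 70.215
70.215 is ≥ 70 and < 73 → C-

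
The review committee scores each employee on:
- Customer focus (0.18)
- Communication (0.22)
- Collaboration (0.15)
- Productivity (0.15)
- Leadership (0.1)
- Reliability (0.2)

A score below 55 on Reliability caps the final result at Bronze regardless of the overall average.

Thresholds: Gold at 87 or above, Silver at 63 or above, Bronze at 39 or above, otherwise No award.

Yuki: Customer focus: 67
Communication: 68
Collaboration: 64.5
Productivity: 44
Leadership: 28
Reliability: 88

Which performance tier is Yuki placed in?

Reliability score 88 ≥ 55: minimum met.
Weighted total:
  Customer focus 67 × 0.18 = 12.06
  Communication 68 × 0.22 = 14.96
  Collaboration 64.5 × 0.15 = 9.675
  Productivity 44 × 0.15 = 6.6
  Leadership 28 × 0.1 = 2.8
  Reliability 88 × 0.2 = 17.6
Sum = 63.695
63.695 is ≥ 63 and < 87 → Silver

Silver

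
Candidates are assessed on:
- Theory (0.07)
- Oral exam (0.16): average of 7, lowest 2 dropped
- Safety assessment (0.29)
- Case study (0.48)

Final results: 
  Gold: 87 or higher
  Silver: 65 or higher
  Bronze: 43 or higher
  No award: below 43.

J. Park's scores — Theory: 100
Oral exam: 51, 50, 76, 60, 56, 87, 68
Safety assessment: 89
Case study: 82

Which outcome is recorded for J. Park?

Silver

Oral exam: drop 50, 51 → average of remaining 5 = 347/5 = 69.4
Weighted total:
  Theory 100 × 0.07 = 7
  Oral exam 69.4 × 0.16 = 11.104
  Safety assessment 89 × 0.29 = 25.81
  Case study 82 × 0.48 = 39.36
Sum = 83.274
83.274 is ≥ 65 and < 87 → Silver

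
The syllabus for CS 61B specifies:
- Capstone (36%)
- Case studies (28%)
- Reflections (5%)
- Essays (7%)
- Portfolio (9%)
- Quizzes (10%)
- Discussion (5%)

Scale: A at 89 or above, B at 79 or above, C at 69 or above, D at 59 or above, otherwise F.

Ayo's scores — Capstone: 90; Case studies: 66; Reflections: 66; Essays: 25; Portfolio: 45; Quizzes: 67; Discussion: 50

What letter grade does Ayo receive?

C

Weighted total:
  Capstone 90 × 0.36 = 32.4
  Case studies 66 × 0.28 = 18.48
  Reflections 66 × 0.05 = 3.3
  Essays 25 × 0.07 = 1.75
  Portfolio 45 × 0.09 = 4.05
  Quizzes 67 × 0.1 = 6.7
  Discussion 50 × 0.05 = 2.5
Sum = 69.18
69.18 is ≥ 69 and < 79 → C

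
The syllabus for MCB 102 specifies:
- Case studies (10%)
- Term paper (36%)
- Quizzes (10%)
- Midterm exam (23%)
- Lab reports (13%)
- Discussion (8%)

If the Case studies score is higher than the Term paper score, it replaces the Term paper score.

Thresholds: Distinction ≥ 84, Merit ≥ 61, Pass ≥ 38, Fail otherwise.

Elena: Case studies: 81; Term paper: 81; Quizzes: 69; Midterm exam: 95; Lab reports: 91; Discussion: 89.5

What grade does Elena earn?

Case studies (81) ≤ Term paper (81), so Term paper stays at 81.
Weighted total:
  Case studies 81 × 0.1 = 8.1
  Term paper 81 × 0.36 = 29.16
  Quizzes 69 × 0.1 = 6.9
  Midterm exam 95 × 0.23 = 21.85
  Lab reports 91 × 0.13 = 11.83
  Discussion 89.5 × 0.08 = 7.16
Sum = 85
85 ≥ 84 → Distinction

Distinction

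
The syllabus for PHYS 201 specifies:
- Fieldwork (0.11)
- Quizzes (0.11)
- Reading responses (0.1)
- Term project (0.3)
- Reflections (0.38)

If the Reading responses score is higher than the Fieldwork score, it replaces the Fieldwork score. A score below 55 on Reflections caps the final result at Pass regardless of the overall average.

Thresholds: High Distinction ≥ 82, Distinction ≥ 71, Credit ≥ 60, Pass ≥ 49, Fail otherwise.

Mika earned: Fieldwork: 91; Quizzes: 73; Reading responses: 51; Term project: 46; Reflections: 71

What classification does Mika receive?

Reading responses (51) ≤ Fieldwork (91), so Fieldwork stays at 91.
Reflections score 71 ≥ 55: minimum met.
Weighted total:
  Fieldwork 91 × 0.11 = 10.01
  Quizzes 73 × 0.11 = 8.03
  Reading responses 51 × 0.1 = 5.1
  Term project 46 × 0.3 = 13.8
  Reflections 71 × 0.38 = 26.98
Sum = 63.92
63.92 is ≥ 60 and < 71 → Credit

Credit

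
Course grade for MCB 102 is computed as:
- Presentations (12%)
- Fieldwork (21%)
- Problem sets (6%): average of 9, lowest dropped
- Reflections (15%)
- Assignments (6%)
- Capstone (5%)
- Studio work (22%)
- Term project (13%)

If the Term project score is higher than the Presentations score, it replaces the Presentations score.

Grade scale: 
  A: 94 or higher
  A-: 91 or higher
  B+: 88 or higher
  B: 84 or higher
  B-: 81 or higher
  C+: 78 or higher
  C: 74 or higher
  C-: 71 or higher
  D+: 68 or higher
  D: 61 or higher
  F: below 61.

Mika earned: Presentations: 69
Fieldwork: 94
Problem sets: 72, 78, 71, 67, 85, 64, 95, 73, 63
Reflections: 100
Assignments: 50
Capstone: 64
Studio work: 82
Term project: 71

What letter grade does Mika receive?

B-

Problem sets: drop 63 → average of remaining 8 = 605/8 = 75.625
Term project (71) > Presentations (69), so Presentations counts as 71.
Weighted total:
  Presentations 71 × 0.12 = 8.52
  Fieldwork 94 × 0.21 = 19.74
  Problem sets 75.625 × 0.06 = 4.5375
  Reflections 100 × 0.15 = 15
  Assignments 50 × 0.06 = 3
  Capstone 64 × 0.05 = 3.2
  Studio work 82 × 0.22 = 18.04
  Term project 71 × 0.13 = 9.23
Sum = 81.2675
81.2675 is ≥ 81 and < 84 → B-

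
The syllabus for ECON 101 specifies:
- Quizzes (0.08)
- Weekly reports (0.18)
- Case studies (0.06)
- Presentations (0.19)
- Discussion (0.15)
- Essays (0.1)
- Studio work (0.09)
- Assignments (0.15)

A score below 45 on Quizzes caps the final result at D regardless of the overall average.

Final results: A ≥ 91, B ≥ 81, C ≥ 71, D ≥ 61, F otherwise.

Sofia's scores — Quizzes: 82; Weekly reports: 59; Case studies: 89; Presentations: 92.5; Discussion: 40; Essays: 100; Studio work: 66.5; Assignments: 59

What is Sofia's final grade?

Quizzes score 82 ≥ 45: minimum met.
Weighted total:
  Quizzes 82 × 0.08 = 6.56
  Weekly reports 59 × 0.18 = 10.62
  Case studies 89 × 0.06 = 5.34
  Presentations 92.5 × 0.19 = 17.575
  Discussion 40 × 0.15 = 6
  Essays 100 × 0.1 = 10
  Studio work 66.5 × 0.09 = 5.985
  Assignments 59 × 0.15 = 8.85
Sum = 70.93
70.93 is ≥ 61 and < 71 → D

D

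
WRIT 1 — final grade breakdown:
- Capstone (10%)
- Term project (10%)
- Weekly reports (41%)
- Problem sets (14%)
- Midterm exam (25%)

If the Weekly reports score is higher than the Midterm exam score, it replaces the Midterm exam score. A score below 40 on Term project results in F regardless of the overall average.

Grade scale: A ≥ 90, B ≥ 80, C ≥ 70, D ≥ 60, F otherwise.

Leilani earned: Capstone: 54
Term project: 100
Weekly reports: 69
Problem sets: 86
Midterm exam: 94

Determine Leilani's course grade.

Weekly reports (69) ≤ Midterm exam (94), so Midterm exam stays at 94.
Term project score 100 ≥ 40: minimum met.
Weighted total:
  Capstone 54 × 0.1 = 5.4
  Term project 100 × 0.1 = 10
  Weekly reports 69 × 0.41 = 28.29
  Problem sets 86 × 0.14 = 12.04
  Midterm exam 94 × 0.25 = 23.5
Sum = 79.23
79.23 is ≥ 70 and < 80 → C

C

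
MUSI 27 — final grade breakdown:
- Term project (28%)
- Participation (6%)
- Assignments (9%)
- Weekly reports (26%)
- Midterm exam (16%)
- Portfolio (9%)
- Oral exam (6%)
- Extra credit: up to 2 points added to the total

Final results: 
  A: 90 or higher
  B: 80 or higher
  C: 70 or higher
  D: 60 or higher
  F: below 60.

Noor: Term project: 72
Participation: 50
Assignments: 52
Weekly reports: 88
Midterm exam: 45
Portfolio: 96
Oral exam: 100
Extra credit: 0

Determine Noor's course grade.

Weighted total:
  Term project 72 × 0.28 = 20.16
  Participation 50 × 0.06 = 3
  Assignments 52 × 0.09 = 4.68
  Weekly reports 88 × 0.26 = 22.88
  Midterm exam 45 × 0.16 = 7.2
  Portfolio 96 × 0.09 = 8.64
  Oral exam 100 × 0.06 = 6
Sum = 72.56
Extra credit: 72.56 + 0 = 72.56
72.56 is ≥ 70 and < 80 → C

C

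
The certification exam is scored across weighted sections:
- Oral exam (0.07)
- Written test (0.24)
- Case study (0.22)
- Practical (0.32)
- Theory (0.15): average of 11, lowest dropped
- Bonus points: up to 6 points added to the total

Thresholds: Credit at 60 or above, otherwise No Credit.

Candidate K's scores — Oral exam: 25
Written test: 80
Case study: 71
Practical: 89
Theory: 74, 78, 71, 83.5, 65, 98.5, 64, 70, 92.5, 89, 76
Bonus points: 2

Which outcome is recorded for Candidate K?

Credit

Theory: drop 64 → average of remaining 10 = 797.5/10 = 79.75
Weighted total:
  Oral exam 25 × 0.07 = 1.75
  Written test 80 × 0.24 = 19.2
  Case study 71 × 0.22 = 15.62
  Practical 89 × 0.32 = 28.48
  Theory 79.75 × 0.15 = 11.9625
Sum = 77.0125
Bonus points: 77.0125 + 2 = 79.0125
79.0125 ≥ 60 → Credit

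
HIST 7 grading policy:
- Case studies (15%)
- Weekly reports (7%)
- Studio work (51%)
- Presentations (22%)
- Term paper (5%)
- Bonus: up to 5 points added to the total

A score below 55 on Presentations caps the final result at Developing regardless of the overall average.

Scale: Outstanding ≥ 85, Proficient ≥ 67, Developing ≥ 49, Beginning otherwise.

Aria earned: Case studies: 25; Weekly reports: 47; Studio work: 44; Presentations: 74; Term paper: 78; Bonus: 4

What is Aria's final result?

Developing

Presentations score 74 ≥ 55: minimum met.
Weighted total:
  Case studies 25 × 0.15 = 3.75
  Weekly reports 47 × 0.07 = 3.29
  Studio work 44 × 0.51 = 22.44
  Presentations 74 × 0.22 = 16.28
  Term paper 78 × 0.05 = 3.9
Sum = 49.66
Bonus: 49.66 + 4 = 53.66
53.66 is ≥ 49 and < 67 → Developing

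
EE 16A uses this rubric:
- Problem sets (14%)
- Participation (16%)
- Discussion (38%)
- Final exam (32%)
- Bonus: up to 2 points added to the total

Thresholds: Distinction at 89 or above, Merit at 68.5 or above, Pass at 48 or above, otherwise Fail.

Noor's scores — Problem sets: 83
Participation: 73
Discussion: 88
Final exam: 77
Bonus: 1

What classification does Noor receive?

Merit

Weighted total:
  Problem sets 83 × 0.14 = 11.62
  Participation 73 × 0.16 = 11.68
  Discussion 88 × 0.38 = 33.44
  Final exam 77 × 0.32 = 24.64
Sum = 81.38
Bonus: 81.38 + 1 = 82.38
82.38 is ≥ 68.5 and < 89 → Merit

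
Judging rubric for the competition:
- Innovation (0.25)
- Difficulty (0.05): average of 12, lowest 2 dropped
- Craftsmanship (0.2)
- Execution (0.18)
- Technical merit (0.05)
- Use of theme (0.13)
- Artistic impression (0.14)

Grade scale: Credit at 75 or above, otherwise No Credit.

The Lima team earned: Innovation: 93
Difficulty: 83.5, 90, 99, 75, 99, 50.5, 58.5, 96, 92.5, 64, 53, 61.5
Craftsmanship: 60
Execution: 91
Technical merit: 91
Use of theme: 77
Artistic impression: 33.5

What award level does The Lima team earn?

Difficulty: drop 50.5, 53 → average of remaining 10 = 819/10 = 81.9
Weighted total:
  Innovation 93 × 0.25 = 23.25
  Difficulty 81.9 × 0.05 = 4.095
  Craftsmanship 60 × 0.2 = 12
  Execution 91 × 0.18 = 16.38
  Technical merit 91 × 0.05 = 4.55
  Use of theme 77 × 0.13 = 10.01
  Artistic impression 33.5 × 0.14 = 4.69
Sum = 74.975
74.975 < 75 → No Credit

No Credit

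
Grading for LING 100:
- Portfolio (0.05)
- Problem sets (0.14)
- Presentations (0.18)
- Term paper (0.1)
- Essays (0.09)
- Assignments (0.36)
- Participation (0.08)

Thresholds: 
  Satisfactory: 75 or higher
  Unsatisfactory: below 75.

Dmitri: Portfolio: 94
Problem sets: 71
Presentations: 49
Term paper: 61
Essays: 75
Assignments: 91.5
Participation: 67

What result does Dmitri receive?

Weighted total:
  Portfolio 94 × 0.05 = 4.7
  Problem sets 71 × 0.14 = 9.94
  Presentations 49 × 0.18 = 8.82
  Term paper 61 × 0.1 = 6.1
  Essays 75 × 0.09 = 6.75
  Assignments 91.5 × 0.36 = 32.94
  Participation 67 × 0.08 = 5.36
Sum = 74.61
74.61 < 75 → Unsatisfactory

Unsatisfactory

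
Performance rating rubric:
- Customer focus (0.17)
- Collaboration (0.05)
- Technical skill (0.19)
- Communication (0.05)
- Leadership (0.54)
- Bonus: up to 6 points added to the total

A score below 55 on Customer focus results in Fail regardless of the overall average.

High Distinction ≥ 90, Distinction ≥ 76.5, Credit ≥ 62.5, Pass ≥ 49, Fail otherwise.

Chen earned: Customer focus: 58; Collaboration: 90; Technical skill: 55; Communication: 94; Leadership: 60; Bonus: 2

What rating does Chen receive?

Customer focus score 58 ≥ 55: minimum met.
Weighted total:
  Customer focus 58 × 0.17 = 9.86
  Collaboration 90 × 0.05 = 4.5
  Technical skill 55 × 0.19 = 10.45
  Communication 94 × 0.05 = 4.7
  Leadership 60 × 0.54 = 32.4
Sum = 61.91
Bonus: 61.91 + 2 = 63.91
63.91 is ≥ 62.5 and < 76.5 → Credit

Credit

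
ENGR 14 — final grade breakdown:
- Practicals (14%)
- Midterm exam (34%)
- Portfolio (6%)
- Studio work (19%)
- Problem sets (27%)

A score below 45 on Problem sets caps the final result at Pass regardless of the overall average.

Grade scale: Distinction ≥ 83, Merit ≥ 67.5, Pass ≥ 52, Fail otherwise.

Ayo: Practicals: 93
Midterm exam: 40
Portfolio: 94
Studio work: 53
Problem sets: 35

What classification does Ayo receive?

Fail

Problem sets score 35 < 45: minimum not met.
Weighted total:
  Practicals 93 × 0.14 = 13.02
  Midterm exam 40 × 0.34 = 13.6
  Portfolio 94 × 0.06 = 5.64
  Studio work 53 × 0.19 = 10.07
  Problem sets 35 × 0.27 = 9.45
Sum = 51.78
51.78 would be Fail; cap at Pass applies → Fail.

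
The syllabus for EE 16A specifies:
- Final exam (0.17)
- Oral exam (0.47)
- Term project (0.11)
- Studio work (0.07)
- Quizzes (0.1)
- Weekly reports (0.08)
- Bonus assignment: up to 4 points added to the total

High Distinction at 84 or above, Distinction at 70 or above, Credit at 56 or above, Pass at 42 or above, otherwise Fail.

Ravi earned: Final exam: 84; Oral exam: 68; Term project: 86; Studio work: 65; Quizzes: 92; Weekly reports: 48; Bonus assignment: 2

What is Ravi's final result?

Weighted total:
  Final exam 84 × 0.17 = 14.28
  Oral exam 68 × 0.47 = 31.96
  Term project 86 × 0.11 = 9.46
  Studio work 65 × 0.07 = 4.55
  Quizzes 92 × 0.1 = 9.2
  Weekly reports 48 × 0.08 = 3.84
Sum = 73.29
Bonus assignment: 73.29 + 2 = 75.29
75.29 is ≥ 70 and < 84 → Distinction

Distinction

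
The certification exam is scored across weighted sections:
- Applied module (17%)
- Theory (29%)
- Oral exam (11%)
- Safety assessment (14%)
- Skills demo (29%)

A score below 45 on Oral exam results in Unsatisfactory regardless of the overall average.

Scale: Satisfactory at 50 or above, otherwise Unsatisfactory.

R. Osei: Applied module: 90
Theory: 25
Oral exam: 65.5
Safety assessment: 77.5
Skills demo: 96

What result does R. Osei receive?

Oral exam score 65.5 ≥ 45: minimum met.
Weighted total:
  Applied module 90 × 0.17 = 15.3
  Theory 25 × 0.29 = 7.25
  Oral exam 65.5 × 0.11 = 7.205
  Safety assessment 77.5 × 0.14 = 10.85
  Skills demo 96 × 0.29 = 27.84
Sum = 68.445
68.445 ≥ 50 → Satisfactory

Satisfactory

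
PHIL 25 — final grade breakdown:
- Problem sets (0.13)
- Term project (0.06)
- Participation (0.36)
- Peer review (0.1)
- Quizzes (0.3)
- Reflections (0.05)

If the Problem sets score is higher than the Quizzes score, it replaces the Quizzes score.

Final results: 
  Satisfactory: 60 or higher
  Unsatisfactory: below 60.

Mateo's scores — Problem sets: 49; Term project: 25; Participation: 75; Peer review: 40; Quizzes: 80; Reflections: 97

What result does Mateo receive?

Satisfactory

Problem sets (49) ≤ Quizzes (80), so Quizzes stays at 80.
Weighted total:
  Problem sets 49 × 0.13 = 6.37
  Term project 25 × 0.06 = 1.5
  Participation 75 × 0.36 = 27
  Peer review 40 × 0.1 = 4
  Quizzes 80 × 0.3 = 24
  Reflections 97 × 0.05 = 4.85
Sum = 67.72
67.72 ≥ 60 → Satisfactory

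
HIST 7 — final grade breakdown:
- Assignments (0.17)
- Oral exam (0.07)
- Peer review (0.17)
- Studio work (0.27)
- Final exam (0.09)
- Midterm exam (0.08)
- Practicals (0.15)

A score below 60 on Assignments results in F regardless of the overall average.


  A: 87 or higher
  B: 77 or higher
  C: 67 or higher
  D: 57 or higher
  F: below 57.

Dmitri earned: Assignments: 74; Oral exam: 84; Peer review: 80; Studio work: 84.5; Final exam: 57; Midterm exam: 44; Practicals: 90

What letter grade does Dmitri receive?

Assignments score 74 ≥ 60: minimum met.
Weighted total:
  Assignments 74 × 0.17 = 12.58
  Oral exam 84 × 0.07 = 5.88
  Peer review 80 × 0.17 = 13.6
  Studio work 84.5 × 0.27 = 22.815
  Final exam 57 × 0.09 = 5.13
  Midterm exam 44 × 0.08 = 3.52
  Practicals 90 × 0.15 = 13.5
Sum = 77.025
77.025 is ≥ 77 and < 87 → B

B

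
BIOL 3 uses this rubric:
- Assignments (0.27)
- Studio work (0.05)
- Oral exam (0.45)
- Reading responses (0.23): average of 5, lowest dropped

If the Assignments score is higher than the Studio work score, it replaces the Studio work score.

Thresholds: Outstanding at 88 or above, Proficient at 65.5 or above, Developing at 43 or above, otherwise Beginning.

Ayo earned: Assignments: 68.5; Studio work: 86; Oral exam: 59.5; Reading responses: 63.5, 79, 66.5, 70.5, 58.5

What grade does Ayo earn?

Proficient

Reading responses: drop 58.5 → average of remaining 4 = 279.5/4 = 69.875
Assignments (68.5) ≤ Studio work (86), so Studio work stays at 86.
Weighted total:
  Assignments 68.5 × 0.27 = 18.495
  Studio work 86 × 0.05 = 4.3
  Oral exam 59.5 × 0.45 = 26.775
  Reading responses 69.875 × 0.23 = 16.07125
Sum = 65.64125
65.64125 is ≥ 65.5 and < 88 → Proficient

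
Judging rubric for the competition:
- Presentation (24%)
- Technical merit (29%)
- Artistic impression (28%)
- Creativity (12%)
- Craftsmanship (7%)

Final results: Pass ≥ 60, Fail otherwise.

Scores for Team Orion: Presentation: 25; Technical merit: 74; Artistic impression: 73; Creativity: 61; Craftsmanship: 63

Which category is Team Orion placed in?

Weighted total:
  Presentation 25 × 0.24 = 6
  Technical merit 74 × 0.29 = 21.46
  Artistic impression 73 × 0.28 = 20.44
  Creativity 61 × 0.12 = 7.32
  Craftsmanship 63 × 0.07 = 4.41
Sum = 59.63
59.63 < 60 → Fail

Fail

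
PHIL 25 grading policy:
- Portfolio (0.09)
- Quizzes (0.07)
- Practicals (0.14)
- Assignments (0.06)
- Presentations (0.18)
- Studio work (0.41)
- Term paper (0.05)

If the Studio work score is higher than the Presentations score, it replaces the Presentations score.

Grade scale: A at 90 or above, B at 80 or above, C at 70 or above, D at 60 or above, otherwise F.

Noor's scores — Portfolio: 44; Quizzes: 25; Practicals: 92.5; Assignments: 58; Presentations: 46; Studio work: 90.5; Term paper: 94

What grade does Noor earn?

B

Studio work (90.5) > Presentations (46), so Presentations counts as 90.5.
Weighted total:
  Portfolio 44 × 0.09 = 3.96
  Quizzes 25 × 0.07 = 1.75
  Practicals 92.5 × 0.14 = 12.95
  Assignments 58 × 0.06 = 3.48
  Presentations 90.5 × 0.18 = 16.29
  Studio work 90.5 × 0.41 = 37.105
  Term paper 94 × 0.05 = 4.7
Sum = 80.235
80.235 is ≥ 80 and < 90 → B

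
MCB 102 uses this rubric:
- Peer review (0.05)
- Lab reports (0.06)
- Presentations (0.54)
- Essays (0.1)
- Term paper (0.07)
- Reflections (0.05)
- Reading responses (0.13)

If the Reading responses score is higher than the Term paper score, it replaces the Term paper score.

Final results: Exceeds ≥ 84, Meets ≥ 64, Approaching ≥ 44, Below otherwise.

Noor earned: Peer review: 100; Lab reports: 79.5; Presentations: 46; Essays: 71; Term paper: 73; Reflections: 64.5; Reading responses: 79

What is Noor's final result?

Approaching

Reading responses (79) > Term paper (73), so Term paper counts as 79.
Weighted total:
  Peer review 100 × 0.05 = 5
  Lab reports 79.5 × 0.06 = 4.77
  Presentations 46 × 0.54 = 24.84
  Essays 71 × 0.1 = 7.1
  Term paper 79 × 0.07 = 5.53
  Reflections 64.5 × 0.05 = 3.225
  Reading responses 79 × 0.13 = 10.27
Sum = 60.735
60.735 is ≥ 44 and < 64 → Approaching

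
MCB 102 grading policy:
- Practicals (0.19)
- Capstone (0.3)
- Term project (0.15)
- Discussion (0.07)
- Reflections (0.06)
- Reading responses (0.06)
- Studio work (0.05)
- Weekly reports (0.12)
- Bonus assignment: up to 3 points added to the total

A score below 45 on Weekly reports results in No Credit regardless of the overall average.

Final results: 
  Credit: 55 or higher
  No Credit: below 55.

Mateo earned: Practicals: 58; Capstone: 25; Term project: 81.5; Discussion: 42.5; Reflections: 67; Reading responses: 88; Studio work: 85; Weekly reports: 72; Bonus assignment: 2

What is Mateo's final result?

Credit

Weekly reports score 72 ≥ 45: minimum met.
Weighted total:
  Practicals 58 × 0.19 = 11.02
  Capstone 25 × 0.3 = 7.5
  Term project 81.5 × 0.15 = 12.225
  Discussion 42.5 × 0.07 = 2.975
  Reflections 67 × 0.06 = 4.02
  Reading responses 88 × 0.06 = 5.28
  Studio work 85 × 0.05 = 4.25
  Weekly reports 72 × 0.12 = 8.64
Sum = 55.91
Bonus assignment: 55.91 + 2 = 57.91
57.91 ≥ 55 → Credit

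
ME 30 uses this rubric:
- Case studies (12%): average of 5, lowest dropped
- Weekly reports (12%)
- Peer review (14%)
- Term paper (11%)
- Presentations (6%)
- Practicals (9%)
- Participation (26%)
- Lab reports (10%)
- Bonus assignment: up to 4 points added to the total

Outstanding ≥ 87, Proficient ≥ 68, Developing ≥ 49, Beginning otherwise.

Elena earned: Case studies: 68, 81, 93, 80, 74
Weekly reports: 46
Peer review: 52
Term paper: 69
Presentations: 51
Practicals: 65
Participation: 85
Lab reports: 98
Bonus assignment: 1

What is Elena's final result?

Proficient

Case studies: drop 68 → average of remaining 4 = 328/4 = 82
Weighted total:
  Case studies 82 × 0.12 = 9.84
  Weekly reports 46 × 0.12 = 5.52
  Peer review 52 × 0.14 = 7.28
  Term paper 69 × 0.11 = 7.59
  Presentations 51 × 0.06 = 3.06
  Practicals 65 × 0.09 = 5.85
  Participation 85 × 0.26 = 22.1
  Lab reports 98 × 0.1 = 9.8
Sum = 71.04
Bonus assignment: 71.04 + 1 = 72.04
72.04 is ≥ 68 and < 87 → Proficient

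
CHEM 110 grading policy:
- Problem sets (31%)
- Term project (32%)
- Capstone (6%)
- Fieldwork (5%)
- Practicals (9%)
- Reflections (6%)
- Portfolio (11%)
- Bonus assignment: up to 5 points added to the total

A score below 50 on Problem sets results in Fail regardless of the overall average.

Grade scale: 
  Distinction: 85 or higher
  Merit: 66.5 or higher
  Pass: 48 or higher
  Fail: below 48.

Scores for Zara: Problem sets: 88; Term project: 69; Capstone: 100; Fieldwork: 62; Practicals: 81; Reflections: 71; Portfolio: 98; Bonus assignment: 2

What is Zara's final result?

Merit

Problem sets score 88 ≥ 50: minimum met.
Weighted total:
  Problem sets 88 × 0.31 = 27.28
  Term project 69 × 0.32 = 22.08
  Capstone 100 × 0.06 = 6
  Fieldwork 62 × 0.05 = 3.1
  Practicals 81 × 0.09 = 7.29
  Reflections 71 × 0.06 = 4.26
  Portfolio 98 × 0.11 = 10.78
Sum = 80.79
Bonus assignment: 80.79 + 2 = 82.79
82.79 is ≥ 66.5 and < 85 → Merit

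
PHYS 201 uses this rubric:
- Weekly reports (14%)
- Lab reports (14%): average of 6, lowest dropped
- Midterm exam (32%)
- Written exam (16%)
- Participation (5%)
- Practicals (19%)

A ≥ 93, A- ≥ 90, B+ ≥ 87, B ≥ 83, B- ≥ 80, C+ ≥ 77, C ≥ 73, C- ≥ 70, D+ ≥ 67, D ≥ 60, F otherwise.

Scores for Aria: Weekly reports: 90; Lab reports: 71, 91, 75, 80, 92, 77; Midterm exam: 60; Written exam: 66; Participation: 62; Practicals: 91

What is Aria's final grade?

Lab reports: drop 71 → average of remaining 5 = 415/5 = 83
Weighted total:
  Weekly reports 90 × 0.14 = 12.6
  Lab reports 83 × 0.14 = 11.62
  Midterm exam 60 × 0.32 = 19.2
  Written exam 66 × 0.16 = 10.56
  Participation 62 × 0.05 = 3.1
  Practicals 91 × 0.19 = 17.29
Sum = 74.37
74.37 is ≥ 73 and < 77 → C

C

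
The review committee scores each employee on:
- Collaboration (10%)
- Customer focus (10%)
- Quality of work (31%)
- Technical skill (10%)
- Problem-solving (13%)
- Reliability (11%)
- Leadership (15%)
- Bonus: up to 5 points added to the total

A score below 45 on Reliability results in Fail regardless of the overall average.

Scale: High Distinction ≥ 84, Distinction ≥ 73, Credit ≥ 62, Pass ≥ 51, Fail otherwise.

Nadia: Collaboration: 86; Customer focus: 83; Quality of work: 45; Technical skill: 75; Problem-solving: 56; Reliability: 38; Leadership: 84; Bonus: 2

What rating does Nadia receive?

Fail

Reliability score 38 < 45: minimum not met.
Weighted total:
  Collaboration 86 × 0.1 = 8.6
  Customer focus 83 × 0.1 = 8.3
  Quality of work 45 × 0.31 = 13.95
  Technical skill 75 × 0.1 = 7.5
  Problem-solving 56 × 0.13 = 7.28
  Reliability 38 × 0.11 = 4.18
  Leadership 84 × 0.15 = 12.6
Sum = 62.41
Bonus: 62.41 + 2 = 64.41
Because the Reliability minimum was not met, the result is Fail.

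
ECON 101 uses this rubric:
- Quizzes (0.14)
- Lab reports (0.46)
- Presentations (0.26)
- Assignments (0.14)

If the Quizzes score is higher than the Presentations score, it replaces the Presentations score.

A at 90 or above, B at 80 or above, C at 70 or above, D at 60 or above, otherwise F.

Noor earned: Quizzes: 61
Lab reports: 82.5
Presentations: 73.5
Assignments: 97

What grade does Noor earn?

C

Quizzes (61) ≤ Presentations (73.5), so Presentations stays at 73.5.
Weighted total:
  Quizzes 61 × 0.14 = 8.54
  Lab reports 82.5 × 0.46 = 37.95
  Presentations 73.5 × 0.26 = 19.11
  Assignments 97 × 0.14 = 13.58
Sum = 79.18
79.18 is ≥ 70 and < 80 → C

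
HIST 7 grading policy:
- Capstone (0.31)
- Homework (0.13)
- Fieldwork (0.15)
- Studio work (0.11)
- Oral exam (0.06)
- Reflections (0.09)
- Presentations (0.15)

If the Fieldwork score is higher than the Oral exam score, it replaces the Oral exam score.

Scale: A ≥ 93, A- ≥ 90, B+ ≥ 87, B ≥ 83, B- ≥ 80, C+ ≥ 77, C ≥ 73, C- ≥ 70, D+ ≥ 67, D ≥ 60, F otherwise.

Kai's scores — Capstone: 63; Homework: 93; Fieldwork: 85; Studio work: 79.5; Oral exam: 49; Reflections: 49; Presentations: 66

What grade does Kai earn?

C-

Fieldwork (85) > Oral exam (49), so Oral exam counts as 85.
Weighted total:
  Capstone 63 × 0.31 = 19.53
  Homework 93 × 0.13 = 12.09
  Fieldwork 85 × 0.15 = 12.75
  Studio work 79.5 × 0.11 = 8.745
  Oral exam 85 × 0.06 = 5.1
  Reflections 49 × 0.09 = 4.41
  Presentations 66 × 0.15 = 9.9
Sum = 72.525
72.525 is ≥ 70 and < 73 → C-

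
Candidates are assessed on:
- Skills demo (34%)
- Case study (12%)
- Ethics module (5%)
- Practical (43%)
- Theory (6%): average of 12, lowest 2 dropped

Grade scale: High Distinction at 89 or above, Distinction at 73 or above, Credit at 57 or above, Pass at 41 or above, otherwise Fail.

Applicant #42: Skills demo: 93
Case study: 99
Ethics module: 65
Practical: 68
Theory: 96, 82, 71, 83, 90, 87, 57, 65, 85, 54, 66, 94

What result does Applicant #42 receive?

Theory: drop 54, 57 → average of remaining 10 = 819/10 = 81.9
Weighted total:
  Skills demo 93 × 0.34 = 31.62
  Case study 99 × 0.12 = 11.88
  Ethics module 65 × 0.05 = 3.25
  Practical 68 × 0.43 = 29.24
  Theory 81.9 × 0.06 = 4.914
Sum = 80.904
80.904 is ≥ 73 and < 89 → Distinction

Distinction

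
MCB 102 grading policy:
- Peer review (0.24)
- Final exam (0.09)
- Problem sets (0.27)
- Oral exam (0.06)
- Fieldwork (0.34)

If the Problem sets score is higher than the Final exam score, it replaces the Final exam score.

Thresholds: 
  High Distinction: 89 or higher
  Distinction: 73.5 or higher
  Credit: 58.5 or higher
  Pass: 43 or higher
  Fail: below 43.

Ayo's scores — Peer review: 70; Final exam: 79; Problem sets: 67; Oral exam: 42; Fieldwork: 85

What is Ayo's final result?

Credit

Problem sets (67) ≤ Final exam (79), so Final exam stays at 79.
Weighted total:
  Peer review 70 × 0.24 = 16.8
  Final exam 79 × 0.09 = 7.11
  Problem sets 67 × 0.27 = 18.09
  Oral exam 42 × 0.06 = 2.52
  Fieldwork 85 × 0.34 = 28.9
Sum = 73.42
73.42 is ≥ 58.5 and < 73.5 → Credit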